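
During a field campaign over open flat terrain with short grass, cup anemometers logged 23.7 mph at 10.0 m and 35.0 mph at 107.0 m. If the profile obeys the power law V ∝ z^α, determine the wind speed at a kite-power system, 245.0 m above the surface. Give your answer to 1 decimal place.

40.1 mph

First find α: α = ln(V₂/V₁)/ln(z₂/z₁) = ln(35.0/23.7)/ln(107.0/10.0) = 0.38987/2.37024 = 0.1645
Extrapolate from 107.0 m to 245.0 m: V₃ = 35.0 × (245.0/107.0)^0.1645 = 35.0 × 1.1460 = 40.1095 mph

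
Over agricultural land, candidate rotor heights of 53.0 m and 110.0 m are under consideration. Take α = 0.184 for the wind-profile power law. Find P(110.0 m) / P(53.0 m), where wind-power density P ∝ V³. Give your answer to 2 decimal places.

Speed ratio: V_B/V_A = (z_B/z_A)^α = (110.0/53.0)^0.184 = (2.0755)^0.184 = 1.14380
Power-density ratio: P_B/P_A = (V_B/V_A)³ = (1.14380)³ = 1.49640

1.50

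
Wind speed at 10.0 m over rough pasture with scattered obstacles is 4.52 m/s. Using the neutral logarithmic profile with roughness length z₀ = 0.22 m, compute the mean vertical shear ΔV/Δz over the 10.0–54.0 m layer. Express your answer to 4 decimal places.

Log law: V₂ = V₁ · ln(z₂/z₀)/ln(z₁/z₀) = 4.52 × 5.5031/3.8167 = 6.5171 m/s
ΔV/Δz = (6.5171 − 4.52)/(54.0 − 10.0) = 1.9971/44.0000 = 0.04539 m/s/m

0.0454 m/s/m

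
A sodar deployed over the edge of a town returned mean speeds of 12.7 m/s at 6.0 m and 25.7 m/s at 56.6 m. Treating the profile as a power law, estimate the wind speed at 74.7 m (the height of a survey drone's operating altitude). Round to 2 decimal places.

28.04 m/s

First find α: α = ln(V₂/V₁)/ln(z₂/z₁) = ln(25.7/12.7)/ln(56.6/6.0) = 0.70489/2.24425 = 0.3141
Extrapolate from 56.6 m to 74.7 m: V₃ = 25.7 × (74.7/56.6)^0.3141 = 25.7 × 1.0911 = 28.0403 m/s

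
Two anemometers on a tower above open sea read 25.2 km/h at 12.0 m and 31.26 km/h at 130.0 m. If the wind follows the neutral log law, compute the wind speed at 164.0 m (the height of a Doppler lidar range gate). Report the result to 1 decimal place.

Log law: V ∝ ln(z/z₀). From the pair, with r = V₁/V₂ = 0.80614,
ln z₀ = (ln z₁ − r·ln z₂)/(1 − r) = (2.4849 − 0.80614×4.8675)/0.19386 = -7.4231 → z₀ = 0.0005973 m
V₃ = V₁ · ln(z₃/z₀)/ln(z₁/z₀) = 25.2 × 12.5229/9.9080 = 31.8509 km/h

31.9 km/h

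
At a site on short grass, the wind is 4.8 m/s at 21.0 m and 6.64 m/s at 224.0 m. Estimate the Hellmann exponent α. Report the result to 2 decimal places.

α ≈ 0.14

Power law: V₂/V₁ = (z₂/z₁)^α ⇒ α = ln(V₂/V₁) / ln(z₂/z₁)
α = ln(6.64/4.8) / ln(224.0/21.0) = ln(1.3833) / ln(10.6667)
  = 0.32450 / 2.36712 = 0.13708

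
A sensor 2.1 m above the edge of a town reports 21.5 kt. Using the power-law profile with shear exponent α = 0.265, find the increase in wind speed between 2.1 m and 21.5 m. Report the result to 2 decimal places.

18.32 kt

Power law: V₂ = V₁ · (z₂/z₁)^α = 21.5 × (10.2381)^0.265 = 39.8242 kt
ΔV = 39.8242 − 21.5 = 18.3242 kt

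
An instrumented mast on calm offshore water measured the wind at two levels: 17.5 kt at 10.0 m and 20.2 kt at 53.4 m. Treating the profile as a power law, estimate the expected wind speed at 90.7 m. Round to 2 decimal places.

First find α: α = ln(V₂/V₁)/ln(z₂/z₁) = ln(20.2/17.5)/ln(53.4/10.0) = 0.14348/1.67523 = 0.0856
Extrapolate from 53.4 m to 90.7 m: V₃ = 20.2 × (90.7/53.4)^0.0856 = 20.2 × 1.0464 = 21.1376 kt

21.14 kt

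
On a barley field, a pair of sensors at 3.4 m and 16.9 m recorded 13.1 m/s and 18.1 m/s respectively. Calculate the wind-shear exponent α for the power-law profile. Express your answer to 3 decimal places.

α ≈ 0.202

Power law: V₂/V₁ = (z₂/z₁)^α ⇒ α = ln(V₂/V₁) / ln(z₂/z₁)
α = ln(18.1/13.1) / ln(16.9/3.4) = ln(1.3817) / ln(4.9706)
  = 0.32330 / 1.60354 = 0.20162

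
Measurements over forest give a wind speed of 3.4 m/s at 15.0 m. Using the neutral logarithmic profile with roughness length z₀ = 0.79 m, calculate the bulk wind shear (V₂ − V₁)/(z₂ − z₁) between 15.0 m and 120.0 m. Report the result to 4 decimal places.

Log law: V₂ = V₁ · ln(z₂/z₀)/ln(z₁/z₀) = 3.4 × 5.0232/2.9438 = 5.8017 m/s
ΔV/Δz = (5.8017 − 3.4)/(120.0 − 15.0) = 2.4017/105.0000 = 0.02287 m/s/m

0.0229 m/s/m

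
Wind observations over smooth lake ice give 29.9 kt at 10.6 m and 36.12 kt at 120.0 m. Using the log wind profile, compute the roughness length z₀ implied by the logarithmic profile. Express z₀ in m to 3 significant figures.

Log law: V(z) ∝ ln(z/z₀). With r = V₁/V₂ = 29.9/36.12 = 0.82780,
r · ln(z₂/z₀) = ln(z₁/z₀) ⇒ ln z₀ = (ln z₁ − r·ln z₂)/(1 − r)
ln z₀ = (2.36085 − 0.82780×4.78749) / 0.17220 = -9.3042
z₀ = exp(-9.3042) = 0.00009104 m

z₀ ≈ 0.0000910 m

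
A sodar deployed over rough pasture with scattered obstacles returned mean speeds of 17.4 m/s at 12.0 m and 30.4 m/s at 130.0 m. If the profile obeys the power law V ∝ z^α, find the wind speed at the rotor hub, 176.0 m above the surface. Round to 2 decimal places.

32.64 m/s

First find α: α = ln(V₂/V₁)/ln(z₂/z₁) = ln(30.4/17.4)/ln(130.0/12.0) = 0.55797/2.38263 = 0.2342
Extrapolate from 130.0 m to 176.0 m: V₃ = 30.4 × (176.0/130.0)^0.2342 = 30.4 × 1.0735 = 32.6351 m/s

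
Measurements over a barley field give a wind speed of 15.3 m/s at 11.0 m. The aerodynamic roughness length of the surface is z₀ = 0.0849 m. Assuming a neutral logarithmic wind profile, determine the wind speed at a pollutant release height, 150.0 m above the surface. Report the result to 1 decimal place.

Log law: V(z) ∝ ln(z/z₀), so V₂/V₁ = ln(z₂/z₀) / ln(z₁/z₀).
ln(150.0/0.0849) = 7.4769, ln(11.0/0.0849) = 4.8642
V₂ = 15.3 × 7.4769/4.8642 = 15.3 × 1.5371 = 23.5182 m/s

23.5 m/s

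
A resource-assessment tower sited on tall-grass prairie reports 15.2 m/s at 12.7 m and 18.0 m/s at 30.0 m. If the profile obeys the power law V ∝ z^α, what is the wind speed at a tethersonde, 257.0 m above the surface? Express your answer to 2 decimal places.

27.46 m/s

First find α: α = ln(V₂/V₁)/ln(z₂/z₁) = ln(18.0/15.2)/ln(30.0/12.7) = 0.16908/0.85960 = 0.1967
Extrapolate from 30.0 m to 257.0 m: V₃ = 18.0 × (257.0/30.0)^0.1967 = 18.0 × 1.5257 = 27.4631 m/s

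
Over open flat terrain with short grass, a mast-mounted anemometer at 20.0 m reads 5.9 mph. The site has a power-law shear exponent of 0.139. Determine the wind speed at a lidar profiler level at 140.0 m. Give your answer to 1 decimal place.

7.7 mph

Power-law profile: V₂ = V₁ · (z₂/z₁)^α
V₂ = 5.9 × (140.0/20.0)^0.139 = 5.9 × (7.0000)^0.139
    = 5.9 × 1.3106 = 7.7325 mph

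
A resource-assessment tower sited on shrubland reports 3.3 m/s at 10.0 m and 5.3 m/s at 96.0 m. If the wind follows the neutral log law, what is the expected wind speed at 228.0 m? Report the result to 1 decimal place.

6.1 m/s

Log law: V ∝ ln(z/z₀). From the pair, with r = V₁/V₂ = 0.62264,
ln z₀ = (ln z₁ − r·ln z₂)/(1 − r) = (2.3026 − 0.62264×4.5643)/0.37736 = -1.4293 → z₀ = 0.2395 m
V₃ = V₁ · ln(z₃/z₀)/ln(z₁/z₀) = 3.3 × 6.8587/3.7319 = 6.0649 m/s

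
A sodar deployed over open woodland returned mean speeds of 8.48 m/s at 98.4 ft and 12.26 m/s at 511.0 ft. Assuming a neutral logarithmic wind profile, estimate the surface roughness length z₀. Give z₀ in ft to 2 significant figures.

Log law: V(z) ∝ ln(z/z₀). With r = V₁/V₂ = 8.48/12.26 = 0.69168,
r · ln(z₂/z₀) = ln(z₁/z₀) ⇒ ln z₀ = (ln z₁ − r·ln z₂)/(1 − r)
ln z₀ = (4.58904 − 0.69168×6.23637) / 0.30832 = 0.8934
z₀ = exp(0.8934) = 2.444 ft

z₀ ≈ 2.4 ft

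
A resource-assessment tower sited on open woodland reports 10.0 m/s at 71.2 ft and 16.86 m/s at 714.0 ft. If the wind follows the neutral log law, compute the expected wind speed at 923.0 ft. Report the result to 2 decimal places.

Log law: V ∝ ln(z/z₀). From the pair, with r = V₁/V₂ = 0.59312,
ln z₀ = (ln z₁ − r·ln z₂)/(1 − r) = (4.2655 − 0.59312×6.5709)/0.40688 = 0.9049 → z₀ = 2.472 ft
V₃ = V₁ · ln(z₃/z₀)/ln(z₁/z₀) = 10.0 × 5.9228/3.3606 = 17.6240 m/s

17.62 m/s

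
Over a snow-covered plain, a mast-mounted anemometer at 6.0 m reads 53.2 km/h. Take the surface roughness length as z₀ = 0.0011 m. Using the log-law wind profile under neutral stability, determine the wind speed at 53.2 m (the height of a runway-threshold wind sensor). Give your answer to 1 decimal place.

Log law: V(z) ∝ ln(z/z₀), so V₂/V₁ = ln(z₂/z₀) / ln(z₁/z₀).
ln(53.2/0.0011) = 10.7865, ln(6.0/0.0011) = 8.6042
V₂ = 53.2 × 10.7865/8.6042 = 53.2 × 1.2536 = 66.6932 km/h

66.7 km/h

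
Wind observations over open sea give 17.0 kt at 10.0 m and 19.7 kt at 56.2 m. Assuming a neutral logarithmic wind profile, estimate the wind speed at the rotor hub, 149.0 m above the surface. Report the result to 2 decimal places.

Log law: V ∝ ln(z/z₀). From the pair, with r = V₁/V₂ = 0.86294,
ln z₀ = (ln z₁ − r·ln z₂)/(1 − r) = (2.3026 − 0.86294×4.0289)/0.13706 = -8.5669 → z₀ = 0.0001903 m
V₃ = V₁ · ln(z₃/z₀)/ln(z₁/z₀) = 17.0 × 13.5709/10.8695 = 21.2250 kt

21.22 kt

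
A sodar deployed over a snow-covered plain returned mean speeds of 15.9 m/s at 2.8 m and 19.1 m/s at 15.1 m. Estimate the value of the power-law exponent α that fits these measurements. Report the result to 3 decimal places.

α ≈ 0.109

Power law: V₂/V₁ = (z₂/z₁)^α ⇒ α = ln(V₂/V₁) / ln(z₂/z₁)
α = ln(19.1/15.9) / ln(15.1/2.8) = ln(1.2013) / ln(5.3929)
  = 0.18337 / 1.68508 = 0.10882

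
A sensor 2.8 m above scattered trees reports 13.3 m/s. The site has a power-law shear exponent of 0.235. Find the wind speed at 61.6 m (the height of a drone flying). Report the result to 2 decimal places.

27.50 m/s

Power-law profile: V₂ = V₁ · (z₂/z₁)^α
V₂ = 13.3 × (61.6/2.8)^0.235 = 13.3 × (22.0000)^0.235
    = 13.3 × 2.0676 = 27.4993 m/s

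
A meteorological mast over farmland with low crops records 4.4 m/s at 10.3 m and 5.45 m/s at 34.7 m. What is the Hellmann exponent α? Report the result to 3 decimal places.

Power law: V₂/V₁ = (z₂/z₁)^α ⇒ α = ln(V₂/V₁) / ln(z₂/z₁)
α = ln(5.45/4.4) / ln(34.7/10.3) = ln(1.2386) / ln(3.3689)
  = 0.21401 / 1.21460 = 0.17620

α ≈ 0.176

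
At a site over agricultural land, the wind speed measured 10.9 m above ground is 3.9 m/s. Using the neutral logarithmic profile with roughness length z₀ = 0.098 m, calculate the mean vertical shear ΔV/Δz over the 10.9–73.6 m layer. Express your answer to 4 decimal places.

0.0252 m/s/m

Log law: V₂ = V₁ · ln(z₂/z₀)/ln(z₁/z₀) = 3.9 × 6.6214/4.7116 = 5.4809 m/s
ΔV/Δz = (5.4809 − 3.9)/(73.6 − 10.9) = 1.5809/62.7000 = 0.02521 m/s/m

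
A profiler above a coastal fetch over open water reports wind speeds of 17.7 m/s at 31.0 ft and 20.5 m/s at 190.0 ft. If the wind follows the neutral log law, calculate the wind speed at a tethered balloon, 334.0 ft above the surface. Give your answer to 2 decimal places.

Log law: V ∝ ln(z/z₀). From the pair, with r = V₁/V₂ = 0.86341,
ln z₀ = (ln z₁ − r·ln z₂)/(1 − r) = (3.4340 − 0.86341×5.2470)/0.13659 = -8.0270 → z₀ = 0.0003265 ft
V₃ = V₁ · ln(z₃/z₀)/ln(z₁/z₀) = 17.7 × 13.8381/11.4610 = 21.3712 m/s

21.37 m/s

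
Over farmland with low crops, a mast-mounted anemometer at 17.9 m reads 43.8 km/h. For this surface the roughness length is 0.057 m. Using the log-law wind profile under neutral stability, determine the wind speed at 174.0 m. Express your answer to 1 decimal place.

61.1 km/h

Log law: V(z) ∝ ln(z/z₀), so V₂/V₁ = ln(z₂/z₀) / ln(z₁/z₀).
ln(174.0/0.057) = 8.0238, ln(17.9/0.057) = 5.7495
V₂ = 43.8 × 8.0238/5.7495 = 43.8 × 1.3956 = 61.1254 km/h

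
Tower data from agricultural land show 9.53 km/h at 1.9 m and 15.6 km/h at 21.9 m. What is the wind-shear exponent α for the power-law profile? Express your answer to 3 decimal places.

α ≈ 0.202

Power law: V₂/V₁ = (z₂/z₁)^α ⇒ α = ln(V₂/V₁) / ln(z₂/z₁)
α = ln(15.6/9.53) / ln(21.9/1.9) = ln(1.6369) / ln(11.5263)
  = 0.49283 / 2.44463 = 0.20160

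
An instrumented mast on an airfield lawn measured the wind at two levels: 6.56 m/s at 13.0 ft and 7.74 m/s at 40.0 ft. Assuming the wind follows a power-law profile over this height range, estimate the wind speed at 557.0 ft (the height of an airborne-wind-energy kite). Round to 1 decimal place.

First find α: α = ln(V₂/V₁)/ln(z₂/z₁) = ln(7.74/6.56)/ln(40.0/13.0) = 0.16541/1.12393 = 0.1472
Extrapolate from 40.0 ft to 557.0 ft: V₃ = 7.74 × (557.0/40.0)^0.1472 = 7.74 × 1.4734 = 11.4045 m/s

11.4 m/s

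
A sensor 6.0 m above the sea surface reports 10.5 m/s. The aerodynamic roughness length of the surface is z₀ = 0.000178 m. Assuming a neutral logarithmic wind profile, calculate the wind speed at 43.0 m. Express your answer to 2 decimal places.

12.48 m/s

Log law: V(z) ∝ ln(z/z₀), so V₂/V₁ = ln(z₂/z₀) / ln(z₁/z₀).
ln(43.0/0.000178) = 12.3949, ln(6.0/0.000178) = 10.4255
V₂ = 10.5 × 12.3949/10.4255 = 10.5 × 1.1889 = 12.4835 m/s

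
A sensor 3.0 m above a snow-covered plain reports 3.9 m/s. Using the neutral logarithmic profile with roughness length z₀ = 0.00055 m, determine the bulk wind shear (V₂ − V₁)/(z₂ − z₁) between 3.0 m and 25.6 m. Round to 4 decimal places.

0.0430 m/s/m

Log law: V₂ = V₁ · ln(z₂/z₀)/ln(z₁/z₀) = 3.9 × 10.7482/8.6042 = 4.8718 m/s
ΔV/Δz = (4.8718 − 3.9)/(25.6 − 3.0) = 0.9718/22.6000 = 0.04300 m/s/m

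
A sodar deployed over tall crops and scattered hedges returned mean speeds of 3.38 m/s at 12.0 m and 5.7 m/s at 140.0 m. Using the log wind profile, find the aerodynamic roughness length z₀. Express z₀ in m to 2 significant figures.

z₀ ≈ 0.33 m

Log law: V(z) ∝ ln(z/z₀). With r = V₁/V₂ = 3.38/5.7 = 0.59298,
r · ln(z₂/z₀) = ln(z₁/z₀) ⇒ ln z₀ = (ln z₁ − r·ln z₂)/(1 − r)
ln z₀ = (2.48491 − 0.59298×4.94164) / 0.40702 = -1.0943
z₀ = exp(-1.0943) = 0.3348 m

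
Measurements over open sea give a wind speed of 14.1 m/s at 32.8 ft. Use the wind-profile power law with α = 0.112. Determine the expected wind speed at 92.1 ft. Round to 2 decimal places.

Power-law profile: V₂ = V₁ · (z₂/z₁)^α
V₂ = 14.1 × (92.1/32.8)^0.112 = 14.1 × (2.8079)^0.112
    = 14.1 × 1.1226 = 15.8284 m/s

15.83 m/s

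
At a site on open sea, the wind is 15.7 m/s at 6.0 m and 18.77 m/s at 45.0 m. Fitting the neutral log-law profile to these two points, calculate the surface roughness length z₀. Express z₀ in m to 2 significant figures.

Log law: V(z) ∝ ln(z/z₀). With r = V₁/V₂ = 15.7/18.77 = 0.83644,
r · ln(z₂/z₀) = ln(z₁/z₀) ⇒ ln z₀ = (ln z₁ − r·ln z₂)/(1 − r)
ln z₀ = (1.79176 − 0.83644×3.80666) / 0.16356 = -8.5125
z₀ = exp(-8.5125) = 0.0002009 m

z₀ ≈ 0.00020 m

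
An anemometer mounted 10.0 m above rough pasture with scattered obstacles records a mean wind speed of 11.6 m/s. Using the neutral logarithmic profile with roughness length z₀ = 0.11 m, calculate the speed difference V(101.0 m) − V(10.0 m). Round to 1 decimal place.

5.9 m/s

Log law: V₂ = V₁ · ln(z₂/z₀)/ln(z₁/z₀) = 11.6 × 6.8224/4.5099 = 17.5482 m/s
ΔV = 17.5482 − 11.6 = 5.9482 m/s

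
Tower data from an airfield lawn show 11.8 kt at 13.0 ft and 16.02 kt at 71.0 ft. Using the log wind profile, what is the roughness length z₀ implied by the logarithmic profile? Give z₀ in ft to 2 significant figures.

Log law: V(z) ∝ ln(z/z₀). With r = V₁/V₂ = 11.8/16.02 = 0.73658,
r · ln(z₂/z₀) = ln(z₁/z₀) ⇒ ln z₀ = (ln z₁ − r·ln z₂)/(1 − r)
ln z₀ = (2.56495 − 0.73658×4.26268) / 0.26342 = -2.1823
z₀ = exp(-2.1823) = 0.1128 ft

z₀ ≈ 0.11 ft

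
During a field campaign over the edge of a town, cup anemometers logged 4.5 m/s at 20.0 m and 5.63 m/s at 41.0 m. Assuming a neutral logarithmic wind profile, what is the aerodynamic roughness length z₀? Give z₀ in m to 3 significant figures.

Log law: V(z) ∝ ln(z/z₀). With r = V₁/V₂ = 4.5/5.63 = 0.79929,
r · ln(z₂/z₀) = ln(z₁/z₀) ⇒ ln z₀ = (ln z₁ − r·ln z₂)/(1 − r)
ln z₀ = (2.99573 − 0.79929×3.71357) / 0.20071 = 0.1371
z₀ = exp(0.1371) = 1.147 m

z₀ ≈ 1.15 m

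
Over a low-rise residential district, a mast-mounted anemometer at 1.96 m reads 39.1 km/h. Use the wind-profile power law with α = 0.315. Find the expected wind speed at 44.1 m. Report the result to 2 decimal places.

104.26 km/h

Power-law profile: V₂ = V₁ · (z₂/z₁)^α
V₂ = 39.1 × (44.1/1.96)^0.315 = 39.1 × (22.5000)^0.315
    = 39.1 × 2.6665 = 104.2592 km/h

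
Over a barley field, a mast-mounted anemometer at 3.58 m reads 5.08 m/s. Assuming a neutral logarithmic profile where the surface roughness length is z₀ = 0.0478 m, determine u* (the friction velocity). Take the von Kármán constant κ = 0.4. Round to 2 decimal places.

Log law: V(z) = (u*/κ) · ln(z/z₀) ⇒ u* = κ · V / ln(z/z₀)
u* = 0.4 × 5.08 / ln(3.58/0.0478) = 0.4 × 5.08 / 4.3161
   = 2.0320 / 4.3161 = 0.4708 m/s

u* ≈ 0.47 m/s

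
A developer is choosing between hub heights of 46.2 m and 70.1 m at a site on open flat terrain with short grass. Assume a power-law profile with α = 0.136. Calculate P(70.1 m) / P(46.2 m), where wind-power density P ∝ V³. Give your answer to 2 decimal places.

1.19

Speed ratio: V_B/V_A = (z_B/z_A)^α = (70.1/46.2)^0.136 = (1.5173)^0.136 = 1.05834
Power-density ratio: P_B/P_A = (V_B/V_A)³ = (1.05834)³ = 1.18544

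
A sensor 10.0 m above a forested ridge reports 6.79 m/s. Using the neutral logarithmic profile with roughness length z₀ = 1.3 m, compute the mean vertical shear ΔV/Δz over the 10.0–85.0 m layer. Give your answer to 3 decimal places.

Log law: V₂ = V₁ · ln(z₂/z₀)/ln(z₁/z₀) = 6.79 × 4.1803/2.0402 = 13.9123 m/s
ΔV/Δz = (13.9123 − 6.79)/(85.0 − 10.0) = 7.1223/75.0000 = 0.09496 m/s/m

0.095 m/s/m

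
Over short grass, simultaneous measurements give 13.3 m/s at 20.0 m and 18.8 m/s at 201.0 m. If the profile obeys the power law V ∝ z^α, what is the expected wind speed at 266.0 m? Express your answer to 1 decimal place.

19.6 m/s

First find α: α = ln(V₂/V₁)/ln(z₂/z₁) = ln(18.8/13.3)/ln(201.0/20.0) = 0.34609/2.30757 = 0.1500
Extrapolate from 201.0 m to 266.0 m: V₃ = 18.8 × (266.0/201.0)^0.1500 = 18.8 × 1.0429 = 19.6069 m/s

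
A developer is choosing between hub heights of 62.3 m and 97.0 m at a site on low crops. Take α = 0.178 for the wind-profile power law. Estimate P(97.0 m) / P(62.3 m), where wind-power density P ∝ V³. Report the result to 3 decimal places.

1.267

Speed ratio: V_B/V_A = (z_B/z_A)^α = (97.0/62.3)^0.178 = (1.5570)^0.178 = 1.08200
Power-density ratio: P_B/P_A = (V_B/V_A)³ = (1.08200)³ = 1.26672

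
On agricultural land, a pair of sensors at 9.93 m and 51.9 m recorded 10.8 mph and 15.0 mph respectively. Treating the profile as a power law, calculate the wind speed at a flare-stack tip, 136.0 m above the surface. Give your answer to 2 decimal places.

18.16 mph

First find α: α = ln(V₂/V₁)/ln(z₂/z₁) = ln(15.0/10.8)/ln(51.9/9.93) = 0.32850/1.65376 = 0.1986
Extrapolate from 51.9 m to 136.0 m: V₃ = 15.0 × (136.0/51.9)^0.1986 = 15.0 × 1.2109 = 18.1634 mph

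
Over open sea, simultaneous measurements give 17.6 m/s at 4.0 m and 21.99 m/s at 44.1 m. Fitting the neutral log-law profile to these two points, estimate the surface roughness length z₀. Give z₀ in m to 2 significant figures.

Log law: V(z) ∝ ln(z/z₀). With r = V₁/V₂ = 17.6/21.99 = 0.80036,
r · ln(z₂/z₀) = ln(z₁/z₀) ⇒ ln z₀ = (ln z₁ − r·ln z₂)/(1 − r)
ln z₀ = (1.38629 − 0.80036×3.78646) / 0.19964 = -8.2362
z₀ = exp(-8.2362) = 0.0002649 m

z₀ ≈ 0.00026 m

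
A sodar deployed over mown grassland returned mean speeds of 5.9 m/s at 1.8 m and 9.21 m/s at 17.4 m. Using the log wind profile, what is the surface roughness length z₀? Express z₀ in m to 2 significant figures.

Log law: V(z) ∝ ln(z/z₀). With r = V₁/V₂ = 5.9/9.21 = 0.64061,
r · ln(z₂/z₀) = ln(z₁/z₀) ⇒ ln z₀ = (ln z₁ − r·ln z₂)/(1 − r)
ln z₀ = (0.58779 − 0.64061×2.85647) / 0.35939 = -3.4561
z₀ = exp(-3.4561) = 0.03155 m

z₀ ≈ 0.032 m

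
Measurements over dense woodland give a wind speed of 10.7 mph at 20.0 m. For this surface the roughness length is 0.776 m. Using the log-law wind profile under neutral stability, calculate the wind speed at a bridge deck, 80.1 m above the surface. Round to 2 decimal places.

Log law: V(z) ∝ ln(z/z₀), so V₂/V₁ = ln(z₂/z₀) / ln(z₁/z₀).
ln(80.1/0.776) = 4.6369, ln(20.0/0.776) = 3.2493
V₂ = 10.7 × 4.6369/3.2493 = 10.7 × 1.4270 = 15.2692 mph

15.27 mph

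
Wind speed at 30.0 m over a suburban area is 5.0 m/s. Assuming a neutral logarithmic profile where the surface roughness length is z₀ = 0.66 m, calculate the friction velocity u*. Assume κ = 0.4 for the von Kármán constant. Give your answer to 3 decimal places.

Log law: V(z) = (u*/κ) · ln(z/z₀) ⇒ u* = κ · V / ln(z/z₀)
u* = 0.4 × 5.0 / ln(30.0/0.66) = 0.4 × 5.0 / 3.8167
   = 2.0000 / 3.8167 = 0.5240 m/s

u* ≈ 0.524 m/s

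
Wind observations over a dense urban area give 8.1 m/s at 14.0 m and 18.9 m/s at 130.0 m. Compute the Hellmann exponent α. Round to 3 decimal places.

Power law: V₂/V₁ = (z₂/z₁)^α ⇒ α = ln(V₂/V₁) / ln(z₂/z₁)
α = ln(18.9/8.1) / ln(130.0/14.0) = ln(2.3333) / ln(9.2857)
  = 0.84730 / 2.22848 = 0.38021

α ≈ 0.380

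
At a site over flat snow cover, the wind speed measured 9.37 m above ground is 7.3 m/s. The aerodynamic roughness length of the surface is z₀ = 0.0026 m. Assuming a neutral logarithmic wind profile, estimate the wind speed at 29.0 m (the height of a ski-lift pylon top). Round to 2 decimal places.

Log law: V(z) ∝ ln(z/z₀), so V₂/V₁ = ln(z₂/z₀) / ln(z₁/z₀).
ln(29.0/0.0026) = 9.3195, ln(9.37/0.0026) = 8.1898
V₂ = 7.3 × 9.3195/8.1898 = 7.3 × 1.1380 = 8.3070 m/s

8.31 m/s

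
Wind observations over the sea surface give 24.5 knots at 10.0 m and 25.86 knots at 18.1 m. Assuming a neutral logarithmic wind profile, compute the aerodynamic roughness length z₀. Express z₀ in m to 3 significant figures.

z₀ ≈ 0.000228 m

Log law: V(z) ∝ ln(z/z₀). With r = V₁/V₂ = 24.5/25.86 = 0.94741,
r · ln(z₂/z₀) = ln(z₁/z₀) ⇒ ln z₀ = (ln z₁ − r·ln z₂)/(1 − r)
ln z₀ = (2.30259 − 0.94741×2.89591) / 0.05259 = -8.3860
z₀ = exp(-8.3860) = 0.0002280 m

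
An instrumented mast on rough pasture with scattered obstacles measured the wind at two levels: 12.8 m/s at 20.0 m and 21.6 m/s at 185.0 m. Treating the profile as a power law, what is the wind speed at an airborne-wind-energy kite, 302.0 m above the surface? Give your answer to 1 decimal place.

First find α: α = ln(V₂/V₁)/ln(z₂/z₁) = ln(21.6/12.8)/ln(185.0/20.0) = 0.52325/2.22462 = 0.2352
Extrapolate from 185.0 m to 302.0 m: V₃ = 21.6 × (302.0/185.0)^0.2352 = 21.6 × 1.1222 = 24.2390 m/s

24.2 m/s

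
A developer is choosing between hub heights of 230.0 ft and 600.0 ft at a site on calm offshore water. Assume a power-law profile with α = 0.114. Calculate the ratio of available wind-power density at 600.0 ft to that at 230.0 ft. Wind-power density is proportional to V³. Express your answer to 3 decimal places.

Speed ratio: V_B/V_A = (z_B/z_A)^α = (600.0/230.0)^0.114 = (2.6087)^0.114 = 1.11551
Power-density ratio: P_B/P_A = (V_B/V_A)³ = (1.11551)³ = 1.38809

1.388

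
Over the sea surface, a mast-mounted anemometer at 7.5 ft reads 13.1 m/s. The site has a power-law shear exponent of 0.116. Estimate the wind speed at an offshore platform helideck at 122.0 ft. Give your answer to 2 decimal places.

18.10 m/s

Power-law profile: V₂ = V₁ · (z₂/z₁)^α
V₂ = 13.1 × (122.0/7.5)^0.116 = 13.1 × (16.2667)^0.116
    = 13.1 × 1.3820 = 18.1043 m/s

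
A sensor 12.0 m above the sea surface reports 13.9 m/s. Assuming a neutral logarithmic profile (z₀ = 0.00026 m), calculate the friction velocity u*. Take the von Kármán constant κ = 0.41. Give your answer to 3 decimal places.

u* ≈ 0.531 m/s

Log law: V(z) = (u*/κ) · ln(z/z₀) ⇒ u* = κ · V / ln(z/z₀)
u* = 0.41 × 13.9 / ln(12.0/0.00026) = 0.41 × 13.9 / 10.7397
   = 5.6990 / 10.7397 = 0.5306 m/s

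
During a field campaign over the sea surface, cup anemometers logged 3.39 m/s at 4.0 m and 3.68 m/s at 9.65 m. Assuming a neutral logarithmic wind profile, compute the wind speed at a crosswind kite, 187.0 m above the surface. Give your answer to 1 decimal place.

Log law: V ∝ ln(z/z₀). From the pair, with r = V₁/V₂ = 0.92120,
ln z₀ = (ln z₁ − r·ln z₂)/(1 − r) = (1.3863 − 0.92120×2.2670)/0.07880 = -8.9084 → z₀ = 0.0001353 m
V₃ = V₁ · ln(z₃/z₀)/ln(z₁/z₀) = 3.39 × 14.1395/10.2947 = 4.6561 m/s

4.7 m/s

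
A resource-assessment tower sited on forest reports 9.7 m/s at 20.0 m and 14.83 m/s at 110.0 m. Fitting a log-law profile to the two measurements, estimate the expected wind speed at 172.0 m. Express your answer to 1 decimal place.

Log law: V ∝ ln(z/z₀). From the pair, with r = V₁/V₂ = 0.65408,
ln z₀ = (ln z₁ − r·ln z₂)/(1 − r) = (2.9957 − 0.65408×4.7005)/0.34592 = -0.2277 → z₀ = 0.7964 m
V₃ = V₁ · ln(z₃/z₀)/ln(z₁/z₀) = 9.7 × 5.3752/3.2234 = 16.1752 m/s

16.2 m/s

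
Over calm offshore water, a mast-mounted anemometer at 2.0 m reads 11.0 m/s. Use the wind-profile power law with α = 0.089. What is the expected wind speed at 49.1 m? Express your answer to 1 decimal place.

Power-law profile: V₂ = V₁ · (z₂/z₁)^α
V₂ = 11.0 × (49.1/2.0)^0.089 = 11.0 × (24.5500)^0.089
    = 11.0 × 1.3296 = 14.6254 m/s

14.6 m/s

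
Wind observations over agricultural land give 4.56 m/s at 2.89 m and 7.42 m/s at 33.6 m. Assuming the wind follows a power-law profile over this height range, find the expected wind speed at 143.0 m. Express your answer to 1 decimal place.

9.9 m/s

First find α: α = ln(V₂/V₁)/ln(z₂/z₁) = ln(7.42/4.56)/ln(33.6/2.89) = 0.48686/2.45327 = 0.1985
Extrapolate from 33.6 m to 143.0 m: V₃ = 7.42 × (143.0/33.6)^0.1985 = 7.42 × 1.3330 = 9.8908 m/s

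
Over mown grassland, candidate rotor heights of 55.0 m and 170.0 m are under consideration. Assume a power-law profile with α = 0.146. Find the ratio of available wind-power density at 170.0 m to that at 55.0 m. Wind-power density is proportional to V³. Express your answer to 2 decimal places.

Speed ratio: V_B/V_A = (z_B/z_A)^α = (170.0/55.0)^0.146 = (3.0909)^0.146 = 1.17911
Power-density ratio: P_B/P_A = (V_B/V_A)³ = (1.17911)³ = 1.63930

1.64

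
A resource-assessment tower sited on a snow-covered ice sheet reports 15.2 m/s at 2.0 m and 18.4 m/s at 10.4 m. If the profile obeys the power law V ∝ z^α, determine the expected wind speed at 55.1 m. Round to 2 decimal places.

First find α: α = ln(V₂/V₁)/ln(z₂/z₁) = ln(18.4/15.2)/ln(10.4/2.0) = 0.19106/1.64866 = 0.1159
Extrapolate from 10.4 m to 55.1 m: V₃ = 18.4 × (55.1/10.4)^0.1159 = 18.4 × 1.2132 = 22.3220 m/s

22.32 m/s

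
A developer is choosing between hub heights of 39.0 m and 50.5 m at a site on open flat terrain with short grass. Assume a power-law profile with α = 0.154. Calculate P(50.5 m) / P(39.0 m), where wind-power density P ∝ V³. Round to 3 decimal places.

Speed ratio: V_B/V_A = (z_B/z_A)^α = (50.5/39.0)^0.154 = (1.2949)^0.154 = 1.04060
Power-density ratio: P_B/P_A = (V_B/V_A)³ = (1.04060)³ = 1.12681

1.127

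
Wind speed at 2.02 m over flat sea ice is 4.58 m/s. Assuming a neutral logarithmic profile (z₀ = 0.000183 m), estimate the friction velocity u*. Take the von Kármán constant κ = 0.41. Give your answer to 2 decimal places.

u* ≈ 0.20 m/s

Log law: V(z) = (u*/κ) · ln(z/z₀) ⇒ u* = κ · V / ln(z/z₀)
u* = 0.41 × 4.58 / ln(2.02/0.000183) = 0.41 × 4.58 / 9.3091
   = 1.8778 / 9.3091 = 0.2017 m/s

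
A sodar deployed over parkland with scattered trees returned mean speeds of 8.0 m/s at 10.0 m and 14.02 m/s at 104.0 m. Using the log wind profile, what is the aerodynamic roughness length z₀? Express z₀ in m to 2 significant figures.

Log law: V(z) ∝ ln(z/z₀). With r = V₁/V₂ = 8.0/14.02 = 0.57061,
r · ln(z₂/z₀) = ln(z₁/z₀) ⇒ ln z₀ = (ln z₁ − r·ln z₂)/(1 − r)
ln z₀ = (2.30259 − 0.57061×4.64439) / 0.42939 = -0.8094
z₀ = exp(-0.8094) = 0.4451 m

z₀ ≈ 0.45 m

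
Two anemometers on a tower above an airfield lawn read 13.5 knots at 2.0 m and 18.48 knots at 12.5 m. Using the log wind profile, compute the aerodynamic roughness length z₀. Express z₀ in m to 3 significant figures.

Log law: V(z) ∝ ln(z/z₀). With r = V₁/V₂ = 13.5/18.48 = 0.73052,
r · ln(z₂/z₀) = ln(z₁/z₀) ⇒ ln z₀ = (ln z₁ − r·ln z₂)/(1 − r)
ln z₀ = (0.69315 − 0.73052×2.52573) / 0.26948 = -4.2747
z₀ = exp(-4.2747) = 0.01392 m

z₀ ≈ 0.0139 m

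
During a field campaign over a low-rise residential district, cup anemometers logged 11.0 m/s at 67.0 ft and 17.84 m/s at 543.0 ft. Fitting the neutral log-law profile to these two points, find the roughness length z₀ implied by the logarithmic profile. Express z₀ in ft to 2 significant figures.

Log law: V(z) ∝ ln(z/z₀). With r = V₁/V₂ = 11.0/17.84 = 0.61659,
r · ln(z₂/z₀) = ln(z₁/z₀) ⇒ ln z₀ = (ln z₁ − r·ln z₂)/(1 − r)
ln z₀ = (4.20469 − 0.61659×6.29711) / 0.38341 = 0.8397
z₀ = exp(0.8397) = 2.316 ft

z₀ ≈ 2.3 ft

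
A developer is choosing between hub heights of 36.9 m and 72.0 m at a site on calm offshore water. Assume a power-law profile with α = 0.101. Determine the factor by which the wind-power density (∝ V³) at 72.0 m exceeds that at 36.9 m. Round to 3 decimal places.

Speed ratio: V_B/V_A = (z_B/z_A)^α = (72.0/36.9)^0.101 = (1.9512)^0.101 = 1.06985
Power-density ratio: P_B/P_A = (V_B/V_A)³ = (1.06985)³ = 1.22451

1.225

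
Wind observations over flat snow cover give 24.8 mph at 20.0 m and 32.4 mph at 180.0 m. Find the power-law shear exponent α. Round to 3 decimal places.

α ≈ 0.122

Power law: V₂/V₁ = (z₂/z₁)^α ⇒ α = ln(V₂/V₁) / ln(z₂/z₁)
α = ln(32.4/24.8) / ln(180.0/20.0) = ln(1.3065) / ln(9.0000)
  = 0.26731 / 2.19722 = 0.12166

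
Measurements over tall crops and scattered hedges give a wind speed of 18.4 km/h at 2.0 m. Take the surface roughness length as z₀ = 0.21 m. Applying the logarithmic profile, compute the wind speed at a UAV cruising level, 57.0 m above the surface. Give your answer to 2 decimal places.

Log law: V(z) ∝ ln(z/z₀), so V₂/V₁ = ln(z₂/z₀) / ln(z₁/z₀).
ln(57.0/0.21) = 5.6037, ln(2.0/0.21) = 2.2538
V₂ = 18.4 × 5.6037/2.2538 = 18.4 × 2.4863 = 45.7486 km/h

45.75 km/h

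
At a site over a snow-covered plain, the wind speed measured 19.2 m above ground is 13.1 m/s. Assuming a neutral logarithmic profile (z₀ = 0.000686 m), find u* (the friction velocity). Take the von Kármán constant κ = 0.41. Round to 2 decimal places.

u* ≈ 0.52 m/s

Log law: V(z) = (u*/κ) · ln(z/z₀) ⇒ u* = κ · V / ln(z/z₀)
u* = 0.41 × 13.1 / ln(19.2/0.000686) = 0.41 × 13.1 / 10.2395
   = 5.3710 / 10.2395 = 0.5245 m/s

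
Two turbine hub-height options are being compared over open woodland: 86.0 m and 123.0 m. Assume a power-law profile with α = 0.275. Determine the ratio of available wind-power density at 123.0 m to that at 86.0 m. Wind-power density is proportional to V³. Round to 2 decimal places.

1.34

Speed ratio: V_B/V_A = (z_B/z_A)^α = (123.0/86.0)^0.275 = (1.4302)^0.275 = 1.10341
Power-density ratio: P_B/P_A = (V_B/V_A)³ = (1.10341)³ = 1.34342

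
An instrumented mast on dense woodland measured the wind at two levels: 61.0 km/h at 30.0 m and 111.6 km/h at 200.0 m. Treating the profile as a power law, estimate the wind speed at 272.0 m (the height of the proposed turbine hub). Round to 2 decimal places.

First find α: α = ln(V₂/V₁)/ln(z₂/z₁) = ln(111.6/61.0)/ln(200.0/30.0) = 0.60405/1.89712 = 0.3184
Extrapolate from 200.0 m to 272.0 m: V₃ = 111.6 × (272.0/200.0)^0.3184 = 111.6 × 1.1029 = 123.0788 km/h

123.08 km/h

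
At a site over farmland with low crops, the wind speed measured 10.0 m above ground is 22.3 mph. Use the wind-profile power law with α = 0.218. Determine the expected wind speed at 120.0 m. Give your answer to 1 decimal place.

Power-law profile: V₂ = V₁ · (z₂/z₁)^α
V₂ = 22.3 × (120.0/10.0)^0.218 = 22.3 × (12.0000)^0.218
    = 22.3 × 1.7189 = 38.3324 mph

38.3 mph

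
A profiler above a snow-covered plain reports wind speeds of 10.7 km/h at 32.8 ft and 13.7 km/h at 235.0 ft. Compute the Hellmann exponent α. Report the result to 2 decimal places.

Power law: V₂/V₁ = (z₂/z₁)^α ⇒ α = ln(V₂/V₁) / ln(z₂/z₁)
α = ln(13.7/10.7) / ln(235.0/32.8) = ln(1.2804) / ln(7.1646)
  = 0.24715 / 1.96916 = 0.12551

α ≈ 0.13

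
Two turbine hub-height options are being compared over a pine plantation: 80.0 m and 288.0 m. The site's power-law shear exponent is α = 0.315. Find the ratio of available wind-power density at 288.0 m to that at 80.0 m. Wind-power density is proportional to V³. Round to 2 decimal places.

Speed ratio: V_B/V_A = (z_B/z_A)^α = (288.0/80.0)^0.315 = (3.6000)^0.315 = 1.49705
Power-density ratio: P_B/P_A = (V_B/V_A)³ = (1.49705)³ = 3.35510

3.36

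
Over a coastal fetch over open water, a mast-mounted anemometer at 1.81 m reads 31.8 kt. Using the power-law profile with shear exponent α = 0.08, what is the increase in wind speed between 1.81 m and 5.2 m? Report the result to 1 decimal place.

Power law: V₂ = V₁ · (z₂/z₁)^α = 31.8 × (2.8729)^0.08 = 34.6014 kt
ΔV = 34.6014 − 31.8 = 2.8014 kt

2.8 kt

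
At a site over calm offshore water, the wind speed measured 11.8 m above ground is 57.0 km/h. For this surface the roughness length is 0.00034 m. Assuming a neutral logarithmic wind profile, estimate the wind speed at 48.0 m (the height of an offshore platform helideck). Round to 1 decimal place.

64.6 km/h

Log law: V(z) ∝ ln(z/z₀), so V₂/V₁ = ln(z₂/z₀) / ln(z₁/z₀).
ln(48.0/0.00034) = 11.8578, ln(11.8/0.00034) = 10.4547
V₂ = 57.0 × 11.8578/10.4547 = 57.0 × 1.1342 = 64.6499 km/h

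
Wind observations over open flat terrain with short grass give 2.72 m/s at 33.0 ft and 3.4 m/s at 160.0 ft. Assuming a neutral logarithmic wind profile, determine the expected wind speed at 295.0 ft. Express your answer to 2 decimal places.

3.66 m/s

Log law: V ∝ ln(z/z₀). From the pair, with r = V₁/V₂ = 0.80000,
ln z₀ = (ln z₁ − r·ln z₂)/(1 − r) = (3.4965 − 0.80000×5.0752)/0.20000 = -2.8182 → z₀ = 0.05972 ft
V₃ = V₁ · ln(z₃/z₀)/ln(z₁/z₀) = 2.72 × 8.5051/6.3147 = 3.6635 m/s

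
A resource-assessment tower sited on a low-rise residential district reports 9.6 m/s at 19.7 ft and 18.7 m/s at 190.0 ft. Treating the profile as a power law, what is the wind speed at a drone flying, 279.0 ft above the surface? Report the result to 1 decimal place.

20.9 m/s

First find α: α = ln(V₂/V₁)/ln(z₂/z₁) = ln(18.7/9.6)/ln(190.0/19.7) = 0.66676/2.26641 = 0.2942
Extrapolate from 190.0 ft to 279.0 ft: V₃ = 18.7 × (279.0/190.0)^0.2942 = 18.7 × 1.1197 = 20.9376 m/s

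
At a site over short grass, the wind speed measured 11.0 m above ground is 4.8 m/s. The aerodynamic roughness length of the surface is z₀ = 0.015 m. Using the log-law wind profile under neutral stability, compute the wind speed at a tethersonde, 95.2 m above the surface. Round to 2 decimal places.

Log law: V(z) ∝ ln(z/z₀), so V₂/V₁ = ln(z₂/z₀) / ln(z₁/z₀).
ln(95.2/0.015) = 8.7557, ln(11.0/0.015) = 6.5976
V₂ = 4.8 × 8.7557/6.5976 = 4.8 × 1.3271 = 6.3701 m/s

6.37 m/s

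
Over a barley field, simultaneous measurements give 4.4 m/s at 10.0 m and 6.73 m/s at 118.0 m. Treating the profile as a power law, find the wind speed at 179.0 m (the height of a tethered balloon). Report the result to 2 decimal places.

First find α: α = ln(V₂/V₁)/ln(z₂/z₁) = ln(6.73/4.4)/ln(118.0/10.0) = 0.42497/2.46810 = 0.1722
Extrapolate from 118.0 m to 179.0 m: V₃ = 6.73 × (179.0/118.0)^0.1722 = 6.73 × 1.0744 = 7.2306 m/s

7.23 m/s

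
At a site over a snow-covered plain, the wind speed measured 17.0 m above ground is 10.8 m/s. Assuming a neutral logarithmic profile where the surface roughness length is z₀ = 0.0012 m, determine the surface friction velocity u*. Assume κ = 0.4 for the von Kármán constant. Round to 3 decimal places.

u* ≈ 0.452 m/s

Log law: V(z) = (u*/κ) · ln(z/z₀) ⇒ u* = κ · V / ln(z/z₀)
u* = 0.4 × 10.8 / ln(17.0/0.0012) = 0.4 × 10.8 / 9.5586
   = 4.3200 / 9.5586 = 0.4519 m/s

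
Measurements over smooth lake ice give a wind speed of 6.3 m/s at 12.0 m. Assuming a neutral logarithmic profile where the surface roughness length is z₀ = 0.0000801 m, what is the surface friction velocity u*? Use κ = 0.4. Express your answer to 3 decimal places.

Log law: V(z) = (u*/κ) · ln(z/z₀) ⇒ u* = κ · V / ln(z/z₀)
u* = 0.4 × 6.3 / ln(12.0/0.0000801) = 0.4 × 6.3 / 11.9171
   = 2.5200 / 11.9171 = 0.2115 m/s

u* ≈ 0.211 m/s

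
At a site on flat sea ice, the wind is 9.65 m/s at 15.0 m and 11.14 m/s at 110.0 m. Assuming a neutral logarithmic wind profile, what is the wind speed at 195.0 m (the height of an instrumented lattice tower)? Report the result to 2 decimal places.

11.57 m/s

Log law: V ∝ ln(z/z₀). From the pair, with r = V₁/V₂ = 0.86625,
ln z₀ = (ln z₁ − r·ln z₂)/(1 − r) = (2.7081 − 0.86625×4.7005)/0.13375 = -10.1959 → z₀ = 0.00003732 m
V₃ = V₁ · ln(z₃/z₀)/ln(z₁/z₀) = 9.65 × 15.4689/12.9040 = 11.5681 m/s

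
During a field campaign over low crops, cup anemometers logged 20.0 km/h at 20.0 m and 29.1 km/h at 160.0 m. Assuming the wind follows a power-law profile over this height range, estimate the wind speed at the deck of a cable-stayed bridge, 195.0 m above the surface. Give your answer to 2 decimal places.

First find α: α = ln(V₂/V₁)/ln(z₂/z₁) = ln(29.1/20.0)/ln(160.0/20.0) = 0.37501/2.07944 = 0.1803
Extrapolate from 160.0 m to 195.0 m: V₃ = 29.1 × (195.0/160.0)^0.1803 = 29.1 × 1.0363 = 30.1569 km/h

30.16 km/h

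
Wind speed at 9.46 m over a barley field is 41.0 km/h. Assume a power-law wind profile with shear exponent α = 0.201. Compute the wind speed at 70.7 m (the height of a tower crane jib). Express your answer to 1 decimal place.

Power-law profile: V₂ = V₁ · (z₂/z₁)^α
V₂ = 41.0 × (70.7/9.46)^0.201 = 41.0 × (7.4736)^0.201
    = 41.0 × 1.4982 = 61.4275 km/h

61.4 km/h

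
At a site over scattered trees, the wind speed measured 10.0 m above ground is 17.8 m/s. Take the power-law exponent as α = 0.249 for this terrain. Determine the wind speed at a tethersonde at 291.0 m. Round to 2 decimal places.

41.20 m/s

Power-law profile: V₂ = V₁ · (z₂/z₁)^α
V₂ = 17.8 × (291.0/10.0)^0.249 = 17.8 × (29.1000)^0.249
    = 17.8 × 2.3148 = 41.2030 m/s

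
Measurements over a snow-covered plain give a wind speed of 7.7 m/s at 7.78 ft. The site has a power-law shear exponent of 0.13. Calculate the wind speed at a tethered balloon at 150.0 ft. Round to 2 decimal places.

11.31 m/s

Power-law profile: V₂ = V₁ · (z₂/z₁)^α
V₂ = 7.7 × (150.0/7.78)^0.13 = 7.7 × (19.2802)^0.13
    = 7.7 × 1.4691 = 11.3124 m/s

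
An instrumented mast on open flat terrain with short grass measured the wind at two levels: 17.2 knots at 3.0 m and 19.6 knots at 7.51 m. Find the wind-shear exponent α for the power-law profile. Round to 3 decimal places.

α ≈ 0.142

Power law: V₂/V₁ = (z₂/z₁)^α ⇒ α = ln(V₂/V₁) / ln(z₂/z₁)
α = ln(19.6/17.2) / ln(7.51/3.0) = ln(1.1395) / ln(2.5033)
  = 0.13062 / 0.91762 = 0.14235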